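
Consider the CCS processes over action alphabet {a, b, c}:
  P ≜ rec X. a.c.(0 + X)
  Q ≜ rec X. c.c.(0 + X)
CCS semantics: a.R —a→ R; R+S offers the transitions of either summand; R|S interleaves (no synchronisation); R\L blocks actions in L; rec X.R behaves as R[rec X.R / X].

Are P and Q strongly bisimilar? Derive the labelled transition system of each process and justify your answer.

NO

Reachable graph of P (3 states):
  u0 = rec X. a.c.(0 + X) → -a-> u1
  u1 = c.(0 + (rec X. a.c.(0 + X))) → -c-> u2
  u2 = 0 + (rec X. a.c.(0 + X)) → -a-> u1
Reachable graph of Q (3 states):
  v0 = rec X. c.c.(0 + X) → -c-> v1
  v1 = c.(0 + (rec X. c.c.(0 + X))) → -c-> v2
  v2 = 0 + (rec X. c.c.(0 + X)) → -c-> v1
Coarsest stable partition (strong bisimilarity classes):
  B0 = {u0, u2}
  B1 = {u1}
  B2 = {v0, v1, v2}
u0 ∈ B0, v0 ∈ B2 → different blocks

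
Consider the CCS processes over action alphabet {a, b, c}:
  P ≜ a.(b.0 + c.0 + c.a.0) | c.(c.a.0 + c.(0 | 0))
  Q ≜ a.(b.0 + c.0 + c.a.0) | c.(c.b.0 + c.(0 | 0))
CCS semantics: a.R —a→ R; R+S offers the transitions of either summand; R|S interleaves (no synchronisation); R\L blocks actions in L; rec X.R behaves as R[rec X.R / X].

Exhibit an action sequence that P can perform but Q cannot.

ccaa

Reachable graph of P (20 states):
  m0 = a.(b.0 + c.0 + c.a.0) | c.(c.a.0 + c.(0 | 0)) | =a=> m1, =c=> m2
  m1 = (b.0 + c.0 + c.a.0) | c.(c.a.0 + c.(0 | 0)) | =b=> m3, =c=> m3, =c=> m4, =c=> m5
  m2 = a.(b.0 + c.0 + c.a.0) | (c.a.0 + c.(0 | 0)) | =a=> m4, =c=> m6, =c=> m7
  m3 = 0 | c.(c.a.0 + c.(0 | 0)) | =c=> m8
  m4 = (b.0 + c.0 + c.a.0) | (c.a.0 + c.(0 | 0)) | =b=> m8, =c=> m10, =c=> m11, =c=> m8, =c=> m9
  m5 = a.0 | c.(c.a.0 + c.(0 | 0)) | =a=> m3, =c=> m11
  m6 = a.(b.0 + c.0 + c.a.0) | (0 | 0) | =a=> m9
  m7 = a.(b.0 + c.0 + c.a.0) | a.0 | =a=> m10, =a=> m12
  m8 = 0 | (c.a.0 + c.(0 | 0)) | =c=> m13, =c=> m14
  m9 = (b.0 + c.0 + c.a.0) | (0 | 0) | =b=> m13, =c=> m13, =c=> m15
  m10 = (b.0 + c.0 + c.a.0) | a.0 | =a=> m16, =b=> m14, =c=> m14, =c=> m17
  m11 = a.0 | (c.a.0 + c.(0 | 0)) | =a=> m8, =c=> m15, =c=> m17
  m12 = a.(b.0 + c.0 + c.a.0) | 0 | =a=> m16
  m13 = 0 | (0 | 0) | deadlocked
  m14 = 0 | a.0 | =a=> m18
  m15 = a.0 | (0 | 0) | =a=> m13
  m16 = (b.0 + c.0 + c.a.0) | 0 | =b=> m18, =c=> m18, =c=> m19
  m17 = a.0 | a.0 | =a=> m14, =a=> m19
  m18 = 0 | 0 | deadlocked
  m19 = a.0 | 0 | =a=> m18
Reachable graph of Q (20 states):
  n0 = a.(b.0 + c.0 + c.a.0) | c.(c.b.0 + c.(0 | 0)) | =a=> n1, =c=> n2
  n1 = (b.0 + c.0 + c.a.0) | c.(c.b.0 + c.(0 | 0)) | =b=> n3, =c=> n3, =c=> n4, =c=> n5
  n2 = a.(b.0 + c.0 + c.a.0) | (c.b.0 + c.(0 | 0)) | =a=> n4, =c=> n6, =c=> n7
  n3 = 0 | c.(c.b.0 + c.(0 | 0)) | =c=> n8
  n4 = (b.0 + c.0 + c.a.0) | (c.b.0 + c.(0 | 0)) | =b=> n8, =c=> n10, =c=> n11, =c=> n8, =c=> n9
  n5 = a.0 | c.(c.b.0 + c.(0 | 0)) | =a=> n3, =c=> n11
  n6 = a.(b.0 + c.0 + c.a.0) | (0 | 0) | =a=> n9
  n7 = a.(b.0 + c.0 + c.a.0) | b.0 | =a=> n10, =b=> n12
  n8 = 0 | (c.b.0 + c.(0 | 0)) | =c=> n13, =c=> n14
  n9 = (b.0 + c.0 + c.a.0) | (0 | 0) | =b=> n13, =c=> n13, =c=> n15
  n10 = (b.0 + c.0 + c.a.0) | b.0 | =b=> n14, =b=> n16, =c=> n14, =c=> n17
  n11 = a.0 | (c.b.0 + c.(0 | 0)) | =a=> n8, =c=> n15, =c=> n17
  n12 = a.(b.0 + c.0 + c.a.0) | 0 | =a=> n16
  n13 = 0 | (0 | 0) | deadlocked
  n14 = 0 | b.0 | =b=> n18
  n15 = a.0 | (0 | 0) | =a=> n13
  n16 = (b.0 + c.0 + c.a.0) | 0 | =b=> n18, =c=> n18, =c=> n19
  n17 = a.0 | b.0 | =a=> n14, =b=> n19
  n18 = 0 | 0 | deadlocked
  n19 = a.0 | 0 | =a=> n18
Run σ = ⟨ccaa⟩ on P: start {m0}
  after c @ step 1: {m2}
  after c @ step 2: {m6, m7}
  after a @ step 3: {m10, m12, m9}
  after a @ step 4: {m16}
  — P admits the full trace.
Run σ = ⟨ccaa⟩ on Q: start {n0}
  after c @ step 1: {n2}
  after c @ step 2: {n6, n7}
  after a @ step 3: {n10, n9}
  after a @ step 4: ∅ (Q stuck)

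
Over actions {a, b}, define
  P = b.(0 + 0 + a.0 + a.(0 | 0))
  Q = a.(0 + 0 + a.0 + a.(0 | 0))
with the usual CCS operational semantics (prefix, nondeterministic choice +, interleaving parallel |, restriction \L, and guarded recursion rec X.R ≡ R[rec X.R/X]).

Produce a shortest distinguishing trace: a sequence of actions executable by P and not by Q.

Reachable graph of P (4 states):
  s0 = b.(0 + 0 + a.0 + a.(0 | 0)) :: ··b··> s1
  s1 = 0 + 0 + a.0 + a.(0 | 0) :: ··a··> s2, ··a··> s3
  s2 = 0 :: stopped
  s3 = 0 | 0 :: stopped
Reachable graph of Q (4 states):
  t0 = a.(0 + 0 + a.0 + a.(0 | 0)) :: ··a··> t1
  t1 = 0 + 0 + a.0 + a.(0 | 0) :: ··a··> t2, ··a··> t3
  t2 = 0 :: stopped
  t3 = 0 | 0 :: stopped
Trace ⟨b⟩ through P, begin at {s0}:
  after b @ step 1: {s1}
  ✓ P
Trace ⟨b⟩ through Q, begin at {t0}:
  after b @ step 1: ∅  — Q cannot continue

b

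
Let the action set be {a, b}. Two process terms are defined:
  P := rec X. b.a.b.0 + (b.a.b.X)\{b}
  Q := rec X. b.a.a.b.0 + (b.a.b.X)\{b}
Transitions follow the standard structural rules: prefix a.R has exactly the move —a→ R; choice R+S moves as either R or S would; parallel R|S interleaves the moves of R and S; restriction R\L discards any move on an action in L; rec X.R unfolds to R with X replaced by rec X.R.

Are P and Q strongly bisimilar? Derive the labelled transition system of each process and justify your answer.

Reachable graph of P (4 states):
  p0 = rec X. b.a.b.0 + (b.a.b.X)\{b} has moves ··b··> p1
  p1 = a.b.0 has moves ··a··> p2
  p2 = b.0 has moves ··b··> p3
  p3 = 0 has moves (no moves)
Reachable graph of Q (5 states):
  q0 = rec X. b.a.a.b.0 + (b.a.b.X)\{b} has moves ··b··> q1
  q1 = a.a.b.0 has moves ··a··> q2
  q2 = a.b.0 has moves ··a··> q3
  q3 = b.0 has moves ··b··> q4
  q4 = 0 has moves (no moves)
Partition-refinement fixed point:
  B0 = {p0}
  B1 = {p1, q2}
  B2 = {p2, q3}
  B3 = {p3, q4}
  B4 = {q0}
  B5 = {q1}
p0 ∈ B0, q0 ∈ B4 → different blocks

NO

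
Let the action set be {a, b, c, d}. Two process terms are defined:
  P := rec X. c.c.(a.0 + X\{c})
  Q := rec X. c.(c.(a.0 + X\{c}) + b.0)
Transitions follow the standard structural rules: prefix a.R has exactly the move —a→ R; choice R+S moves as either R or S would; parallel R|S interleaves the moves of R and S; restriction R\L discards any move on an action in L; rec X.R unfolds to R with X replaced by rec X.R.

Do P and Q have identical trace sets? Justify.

traces(P) ≠ traces(Q) — witness ⟨cb⟩

Reachable graph of P (4 states):
  m0 = rec X. c.c.(a.0 + X\{c}) has moves =c=> m1
  m1 = c.(a.0 + (rec X. c.c.(a.0 + X\{c}))\{c}) has moves =c=> m2
  m2 = a.0 + (rec X. c.c.(a.0 + X\{c}))\{c} has moves =a=> m3
  m3 = 0 has moves stopped
Reachable graph of Q (4 states):
  n0 = rec X. c.(c.(a.0 + X\{c}) + b.0) has moves =c=> n1
  n1 = c.(a.0 + (rec X. c.(c.(a.0 + X\{c}) + b.0))\{c}) + b.0 has moves =b=> n2, =c=> n3
  n2 = 0 has moves stopped
  n3 = a.0 + (rec X. c.(c.(a.0 + X\{c}) + b.0))\{c} has moves =a=> n2
Run σ = ⟨cb⟩ on Q: start {n0}
  [1] c ⇒ {n1}
  [2] b ⇒ {n2}
  ✓ Q
Run σ = ⟨cb⟩ on P: start {m0}
  [1] c ⇒ {m1}
  [2] b ⇒ ∅  — P cannot continue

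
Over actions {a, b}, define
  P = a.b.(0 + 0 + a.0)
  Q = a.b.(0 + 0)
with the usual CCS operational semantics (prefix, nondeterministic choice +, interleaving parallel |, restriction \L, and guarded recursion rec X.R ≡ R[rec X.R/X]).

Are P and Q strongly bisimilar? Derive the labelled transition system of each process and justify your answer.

LTS(P): 4 reachable states
  p0 = a.b.(0 + 0 + a.0) :: ··a··> p1
  p1 = b.(0 + 0 + a.0) :: ··b··> p2
  p2 = 0 + 0 + a.0 :: ··a··> p3
  p3 = 0 :: deadlocked
LTS(Q): 3 reachable states
  q0 = a.b.(0 + 0) :: ··a··> q1
  q1 = b.(0 + 0) :: ··b··> q2
  q2 = 0 + 0 :: deadlocked
Bisimilarity quotient blocks:
  B0 = {p0}
  B1 = {p1}
  B2 = {p2}
  B3 = {p3, q2}
  B4 = {q0}
  B5 = {q1}
p0 ∈ B0, q0 ∈ B4 → different blocks

P ≁ Q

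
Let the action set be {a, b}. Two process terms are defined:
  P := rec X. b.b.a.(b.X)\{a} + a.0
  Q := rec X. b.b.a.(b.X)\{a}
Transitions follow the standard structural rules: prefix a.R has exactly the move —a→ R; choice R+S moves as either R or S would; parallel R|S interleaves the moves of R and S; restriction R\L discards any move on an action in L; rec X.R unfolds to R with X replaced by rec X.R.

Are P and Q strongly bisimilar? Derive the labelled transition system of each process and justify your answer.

Reachable graph of P (8 states):
  s0 = rec X. b.b.a.(b.X)\{a} + a.0 → -a-> s1, -b-> s2
  s1 = 0 → ·
  s2 = b.a.(b.(rec X. b.b.a.(b.X)\{a} + a.0))\{a} → -b-> s3
  s3 = a.(b.(rec X. b.b.a.(b.X)\{a} + a.0))\{a} → -a-> s4
  s4 = (b.(rec X. b.b.a.(b.X)\{a} + a.0))\{a} → -b-> s5
  s5 = (rec X. b.b.a.(b.X)\{a} + a.0)\{a} → -b-> s6
  s6 = (b.a.(b.(rec X. b.b.a.(b.X)\{a} + a.0))\{a})\{a} → -b-> s7
  s7 = (a.(b.(rec X. b.b.a.(b.X)\{a} + a.0))\{a})\{a} → ·
Reachable graph of Q (7 states):
  t0 = rec X. b.b.a.(b.X)\{a} → -b-> t1
  t1 = b.a.(b.(rec X. b.b.a.(b.X)\{a}))\{a} → -b-> t2
  t2 = a.(b.(rec X. b.b.a.(b.X)\{a}))\{a} → -a-> t3
  t3 = (b.(rec X. b.b.a.(b.X)\{a}))\{a} → -b-> t4
  t4 = (rec X. b.b.a.(b.X)\{a})\{a} → -b-> t5
  t5 = (b.a.(b.(rec X. b.b.a.(b.X)\{a}))\{a})\{a} → -b-> t6
  t6 = (a.(b.(rec X. b.b.a.(b.X)\{a}))\{a})\{a} → ·
Bisimilarity quotient blocks:
  B0 = {s0}
  B1 = {s1, s7, t6}
  B2 = {s2, t1}
  B3 = {s3, t2}
  B4 = {s4, t3}
  B5 = {s5, t4}
  B6 = {s6, t5}
  B7 = {t0}
s0 ∈ B0, t0 ∈ B7 → different blocks

not bisimilar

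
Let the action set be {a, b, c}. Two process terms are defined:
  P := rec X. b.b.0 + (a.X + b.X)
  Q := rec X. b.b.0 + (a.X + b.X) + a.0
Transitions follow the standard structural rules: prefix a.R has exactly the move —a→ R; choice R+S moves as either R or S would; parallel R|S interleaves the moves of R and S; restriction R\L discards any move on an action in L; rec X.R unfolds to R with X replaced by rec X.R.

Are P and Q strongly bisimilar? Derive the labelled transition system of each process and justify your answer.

LTS(P): 3 reachable states
  p0 = rec X. b.b.0 + (a.X + b.X) | =a=> p0, =b=> p0, =b=> p1
  p1 = b.0 | =b=> p2
  p2 = 0 | stopped
LTS(Q): 3 reachable states
  q0 = rec X. b.b.0 + (a.X + b.X) + a.0 | =a=> q0, =a=> q1, =b=> q0, =b=> q2
  q1 = 0 | stopped
  q2 = b.0 | =b=> q1
Bisimilarity quotient blocks:
  B0 = {p0}
  B1 = {p1, q2}
  B2 = {p2, q1}
  B3 = {q0}
p0 ∈ B0, q0 ∈ B3 → different blocks

not bisimilar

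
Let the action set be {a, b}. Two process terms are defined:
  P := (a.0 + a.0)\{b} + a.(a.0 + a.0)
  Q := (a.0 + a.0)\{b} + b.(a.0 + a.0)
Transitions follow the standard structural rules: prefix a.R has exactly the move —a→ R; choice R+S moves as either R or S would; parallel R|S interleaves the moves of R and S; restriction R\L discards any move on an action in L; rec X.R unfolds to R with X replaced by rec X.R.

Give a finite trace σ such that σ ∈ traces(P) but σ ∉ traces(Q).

P's transition system — 4 states:
  u0 = (a.0 + a.0)\{b} + a.(a.0 + a.0) ⊢ ··a··> u1, ··a··> u2
  u1 = 0\{b} ⊢ ∅
  u2 = a.0 + a.0 ⊢ ··a··> u3
  u3 = 0 ⊢ ∅
Q's transition system — 4 states:
  v0 = (a.0 + a.0)\{b} + b.(a.0 + a.0) ⊢ ··a··> v1, ··b··> v2
  v1 = 0\{b} ⊢ ∅
  v2 = a.0 + a.0 ⊢ ··a··> v3
  v3 = 0 ⊢ ∅
Trace ⟨aa⟩ through P, begin at {u0}:
  after a @ step 1: {u1, u2}
  after a @ step 2: {u3}
  — P admits the full trace.
Trace ⟨aa⟩ through Q, begin at {v0}:
  after a @ step 1: {v1}
  after a @ step 2: ∅  — Q cannot continue

aa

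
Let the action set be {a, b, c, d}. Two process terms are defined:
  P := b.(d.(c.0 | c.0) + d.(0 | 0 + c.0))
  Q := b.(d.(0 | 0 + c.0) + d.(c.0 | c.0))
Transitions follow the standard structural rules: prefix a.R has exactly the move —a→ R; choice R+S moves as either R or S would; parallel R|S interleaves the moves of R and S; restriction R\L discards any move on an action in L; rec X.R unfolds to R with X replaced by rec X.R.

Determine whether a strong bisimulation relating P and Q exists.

LTS(P): 8 reachable states
  m0 = b.(d.(c.0 | c.0) + d.(0 | 0 + c.0)) :: =b=> m1
  m1 = d.(c.0 | c.0) + d.(0 | 0 + c.0) :: =d=> m2, =d=> m3
  m2 = 0 | 0 + c.0 :: =c=> m4
  m3 = c.0 | c.0 :: =c=> m5, =c=> m6
  m4 = 0 :: stopped
  m5 = 0 | c.0 :: =c=> m7
  m6 = c.0 | 0 :: =c=> m7
  m7 = 0 | 0 :: stopped
LTS(Q): 8 reachable states
  n0 = b.(d.(0 | 0 + c.0) + d.(c.0 | c.0)) :: =b=> n1
  n1 = d.(0 | 0 + c.0) + d.(c.0 | c.0) :: =d=> n2, =d=> n3
  n2 = 0 | 0 + c.0 :: =c=> n4
  n3 = c.0 | c.0 :: =c=> n5, =c=> n6
  n4 = 0 :: stopped
  n5 = 0 | c.0 :: =c=> n7
  n6 = c.0 | 0 :: =c=> n7
  n7 = 0 | 0 :: stopped
Bisimilarity quotient blocks:
  B0 = {m0, n0}
  B1 = {m1, n1}
  B2 = {m3, n3}
  B3 = {m2, m5, m6, n2, n5, n6}
  B4 = {m4, m7, n4, n7}
m0 ∈ B0, n0 ∈ B0 → same block

YES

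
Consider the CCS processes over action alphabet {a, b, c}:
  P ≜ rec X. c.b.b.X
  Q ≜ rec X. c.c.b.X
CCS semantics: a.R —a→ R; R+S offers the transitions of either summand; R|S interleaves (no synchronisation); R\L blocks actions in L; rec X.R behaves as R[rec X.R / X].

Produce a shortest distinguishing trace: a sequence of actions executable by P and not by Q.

cb

Reachable graph of P (3 states):
  s0 = rec X. c.b.b.X has moves =c=> s1
  s1 = b.b.(rec X. c.b.b.X) has moves =b=> s2
  s2 = b.(rec X. c.b.b.X) has moves =b=> s0
Reachable graph of Q (3 states):
  t0 = rec X. c.c.b.X has moves =c=> t1
  t1 = c.b.(rec X. c.c.b.X) has moves =c=> t2
  t2 = b.(rec X. c.c.b.X) has moves =b=> t0
Executing cb from P (initial set {s0}):
  [1] c ⇒ {s1}
  [2] b ⇒ {s2}
  P completes σ.
Executing cb from Q (initial set {t0}):
  [1] c ⇒ {t1}
  [2] b ⇒ ∅ (Q stuck)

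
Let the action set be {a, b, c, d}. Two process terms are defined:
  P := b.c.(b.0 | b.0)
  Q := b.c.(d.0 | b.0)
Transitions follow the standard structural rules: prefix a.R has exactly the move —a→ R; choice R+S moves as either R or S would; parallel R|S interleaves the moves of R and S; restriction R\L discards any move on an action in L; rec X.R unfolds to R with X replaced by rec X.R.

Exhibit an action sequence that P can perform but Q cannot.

LTS(P): 6 reachable states
  s0 = b.c.(b.0 | b.0) :: -b-> s1
  s1 = c.(b.0 | b.0) :: -c-> s2
  s2 = b.0 | b.0 :: -b-> s3, -b-> s4
  s3 = 0 | b.0 :: -b-> s5
  s4 = b.0 | 0 :: -b-> s5
  s5 = 0 | 0 :: deadlocked
LTS(Q): 6 reachable states
  t0 = b.c.(d.0 | b.0) :: -b-> t1
  t1 = c.(d.0 | b.0) :: -c-> t2
  t2 = d.0 | b.0 :: -b-> t3, -d-> t4
  t3 = d.0 | 0 :: -d-> t5
  t4 = 0 | b.0 :: -b-> t5
  t5 = 0 | 0 :: deadlocked
Run σ = ⟨bcbb⟩ on P: start {s0}
  step 1 (b): {s1}
  step 2 (c): {s2}
  step 3 (b): {s3, s4}
  step 4 (b): {s5}
  P completes σ.
Run σ = ⟨bcbb⟩ on Q: start {t0}
  step 1 (b): {t1}
  step 2 (c): {t2}
  step 3 (b): {t3}
  step 4 (b): no successor for Q

bcbb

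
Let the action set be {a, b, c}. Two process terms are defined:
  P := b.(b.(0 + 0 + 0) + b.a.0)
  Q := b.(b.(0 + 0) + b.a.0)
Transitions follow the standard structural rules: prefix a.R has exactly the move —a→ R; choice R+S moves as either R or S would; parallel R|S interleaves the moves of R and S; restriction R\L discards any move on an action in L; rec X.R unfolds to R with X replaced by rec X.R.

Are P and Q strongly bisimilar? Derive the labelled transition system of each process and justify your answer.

LTS(P): 5 reachable states
  s0 = b.(b.(0 + 0 + 0) + b.a.0) → -b-> s1
  s1 = b.(0 + 0 + 0) + b.a.0 → -b-> s2, -b-> s3
  s2 = 0 + 0 + 0 → deadlocked
  s3 = a.0 → -a-> s4
  s4 = 0 → deadlocked
LTS(Q): 5 reachable states
  t0 = b.(b.(0 + 0) + b.a.0) → -b-> t1
  t1 = b.(0 + 0) + b.a.0 → -b-> t2, -b-> t3
  t2 = 0 + 0 → deadlocked
  t3 = a.0 → -a-> t4
  t4 = 0 → deadlocked
Coarsest stable partition (strong bisimilarity classes):
  B0 = {s0, t0}
  B1 = {s1, t1}
  B2 = {s3, t3}
  B3 = {s2, s4, t2, t4}
s0 ∈ B0, t0 ∈ B0 → same block

YES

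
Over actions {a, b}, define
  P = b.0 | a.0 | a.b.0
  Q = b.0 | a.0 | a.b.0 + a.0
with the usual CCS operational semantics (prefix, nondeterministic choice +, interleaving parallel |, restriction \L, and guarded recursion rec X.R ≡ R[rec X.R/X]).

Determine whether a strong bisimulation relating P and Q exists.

not bisimilar

P's transition system — 12 states:
  p0 = b.0 | a.0 | a.b.0 → =a=> p1, =a=> p2, =b=> p3
  p1 = b.0 | 0 | a.b.0 → =a=> p4, =b=> p5
  p2 = b.0 | a.0 | b.0 → =a=> p4, =b=> p6, =b=> p7
  p3 = 0 | a.0 | a.b.0 → =a=> p5, =a=> p6
  p4 = b.0 | 0 | b.0 → =b=> p8, =b=> p9
  p5 = 0 | 0 | a.b.0 → =a=> p8
  p6 = 0 | a.0 | b.0 → =a=> p8, =b=> p10
  p7 = b.0 | a.0 | 0 → =a=> p9, =b=> p10
  p8 = 0 | 0 | b.0 → =b=> p11
  p9 = b.0 | 0 | 0 → =b=> p11
  p10 = 0 | a.0 | 0 → =a=> p11
  p11 = 0 | 0 | 0 → ∅
Q's transition system — 13 states:
  q0 = b.0 | a.0 | a.b.0 + a.0 → =a=> q1, =a=> q2, =a=> q3, =b=> q4
  q1 = 0 → ∅
  q2 = b.0 | 0 | a.b.0 → =a=> q5, =b=> q6
  q3 = b.0 | a.0 | b.0 → =a=> q5, =b=> q7, =b=> q8
  q4 = 0 | a.0 | a.b.0 → =a=> q6, =a=> q7
  q5 = b.0 | 0 | b.0 → =b=> q10, =b=> q9
  q6 = 0 | 0 | a.b.0 → =a=> q9
  q7 = 0 | a.0 | b.0 → =a=> q9, =b=> q11
  q8 = b.0 | a.0 | 0 → =a=> q10, =b=> q11
  q9 = 0 | 0 | b.0 → =b=> q12
  q10 = b.0 | 0 | 0 → =b=> q12
  q11 = 0 | a.0 | 0 → =a=> q12
  q12 = 0 | 0 | 0 → ∅
Partition-refinement fixed point:
  B0 = {p0}
  B1 = {p1, q2}
  B2 = {p5, q6}
  B3 = {p8, p9, q10, q9}
  B4 = {p11, q1, q12}
  B5 = {p4, q5}
  B6 = {p2, q3}
  B7 = {p6, p7, q7, q8}
  B8 = {p10, q11}
  B9 = {p3, q4}
  B10 = {q0}
p0 ∈ B0, q0 ∈ B10 → different blocks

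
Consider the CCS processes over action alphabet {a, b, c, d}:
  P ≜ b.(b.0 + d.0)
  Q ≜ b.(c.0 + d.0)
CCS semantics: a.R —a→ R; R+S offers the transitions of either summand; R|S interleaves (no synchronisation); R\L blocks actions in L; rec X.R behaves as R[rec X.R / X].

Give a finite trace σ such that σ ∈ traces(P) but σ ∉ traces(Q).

bb

LTS(P): 3 reachable states
  p0 = b.(b.0 + d.0) | —b→ p1
  p1 = b.0 + d.0 | —b→ p2, —d→ p2
  p2 = 0 | stopped
LTS(Q): 3 reachable states
  q0 = b.(c.0 + d.0) | —b→ q1
  q1 = c.0 + d.0 | —c→ q2, —d→ q2
  q2 = 0 | stopped
Trace ⟨bb⟩ through P, begin at {p0}:
  after b @ step 1: {p1}
  after b @ step 2: {p2}
  ✓ P
Trace ⟨bb⟩ through Q, begin at {q0}:
  after b @ step 1: {q1}
  after b @ step 2: ∅ (Q stuck)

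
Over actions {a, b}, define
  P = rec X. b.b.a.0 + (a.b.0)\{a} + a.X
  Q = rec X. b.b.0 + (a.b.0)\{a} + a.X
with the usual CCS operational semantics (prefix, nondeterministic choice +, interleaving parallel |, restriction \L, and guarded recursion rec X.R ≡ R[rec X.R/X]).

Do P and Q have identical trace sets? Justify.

LTS(P): 4 reachable states
  u0 = rec X. b.b.a.0 + (a.b.0)\{a} + a.X → -a-> u0, -b-> u1
  u1 = b.a.0 → -b-> u2
  u2 = a.0 → -a-> u3
  u3 = 0 → deadlocked
LTS(Q): 3 reachable states
  v0 = rec X. b.b.0 + (a.b.0)\{a} + a.X → -a-> v0, -b-> v1
  v1 = b.0 → -b-> v2
  v2 = 0 → deadlocked
Trace ⟨bba⟩ through P, begin at {u0}:
  after b @ step 1: {u1}
  after b @ step 2: {u2}
  after a @ step 3: {u3}
  P completes σ.
Trace ⟨bba⟩ through Q, begin at {v0}:
  after b @ step 1: {v1}
  after b @ step 2: {v2}
  after a @ step 3: ∅ (Q stuck)

NO — witness ⟨bba⟩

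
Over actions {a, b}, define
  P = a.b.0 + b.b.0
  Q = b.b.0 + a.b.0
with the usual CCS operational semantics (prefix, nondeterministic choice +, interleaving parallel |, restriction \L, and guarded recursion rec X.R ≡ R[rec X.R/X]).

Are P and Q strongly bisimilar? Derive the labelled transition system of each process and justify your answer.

bisimilar

LTS(P): 3 reachable states
  u0 = a.b.0 + b.b.0 | --a--▸ u1, --b--▸ u1
  u1 = b.0 | --b--▸ u2
  u2 = 0 | (no moves)
LTS(Q): 3 reachable states
  v0 = b.b.0 + a.b.0 | --a--▸ v1, --b--▸ v1
  v1 = b.0 | --b--▸ v2
  v2 = 0 | (no moves)
Coarsest stable partition (strong bisimilarity classes):
  B0 = {u0, v0}
  B1 = {u1, v1}
  B2 = {u2, v2}
u0 ∈ B0, v0 ∈ B0 → same block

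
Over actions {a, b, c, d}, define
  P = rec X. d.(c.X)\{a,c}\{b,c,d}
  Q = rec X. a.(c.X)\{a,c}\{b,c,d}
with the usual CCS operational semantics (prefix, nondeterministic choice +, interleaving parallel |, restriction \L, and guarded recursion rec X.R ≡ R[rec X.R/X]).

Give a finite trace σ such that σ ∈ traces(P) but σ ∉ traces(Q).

Reachable graph of P (2 states):
  p0 = rec X. d.(c.X)\{a,c}\{b,c,d} → =d=> p1
  p1 = (c.(rec X. d.(c.X)\{a,c}\{b,c,d}))\{a,c}\{b,c,d} → ∅
Reachable graph of Q (2 states):
  q0 = rec X. a.(c.X)\{a,c}\{b,c,d} → =a=> q1
  q1 = (c.(rec X. a.(c.X)\{a,c}\{b,c,d}))\{a,c}\{b,c,d} → ∅
Executing d from P (initial set {p0}):
  step 1 (d): {p1}
  ✓ P
Executing d from Q (initial set {q0}):
  step 1 (d): ∅ (Q stuck)

d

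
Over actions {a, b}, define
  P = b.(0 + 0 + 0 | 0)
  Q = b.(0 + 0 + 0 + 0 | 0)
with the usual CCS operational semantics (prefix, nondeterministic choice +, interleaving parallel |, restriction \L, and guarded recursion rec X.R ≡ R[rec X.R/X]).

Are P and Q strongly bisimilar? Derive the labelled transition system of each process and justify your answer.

P's transition system — 2 states:
  m0 = b.(0 + 0 + 0 | 0) ⊢ -b-> m1
  m1 = 0 + 0 + 0 | 0 ⊢ ∅
Q's transition system — 2 states:
  n0 = b.(0 + 0 + 0 + 0 | 0) ⊢ -b-> n1
  n1 = 0 + 0 + 0 + 0 | 0 ⊢ ∅
Bisimilarity quotient blocks:
  B0 = {m0, n0}
  B1 = {m1, n1}
m0 ∈ B0, n0 ∈ B0 → same block

P ~ Q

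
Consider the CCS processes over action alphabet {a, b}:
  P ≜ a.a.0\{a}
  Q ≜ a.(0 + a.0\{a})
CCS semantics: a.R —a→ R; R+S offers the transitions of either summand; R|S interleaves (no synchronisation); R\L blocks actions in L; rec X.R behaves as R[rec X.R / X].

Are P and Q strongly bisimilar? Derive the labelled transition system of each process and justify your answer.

YES

Reachable graph of P (3 states):
  m0 = a.a.0\{a} :: =a=> m1
  m1 = a.0\{a} :: =a=> m2
  m2 = 0\{a} :: deadlocked
Reachable graph of Q (3 states):
  n0 = a.(0 + a.0\{a}) :: =a=> n1
  n1 = 0 + a.0\{a} :: =a=> n2
  n2 = 0\{a} :: deadlocked
Bisimilarity quotient blocks:
  B0 = {m0, n0}
  B1 = {m1, n1}
  B2 = {m2, n2}
m0 ∈ B0, n0 ∈ B0 → same block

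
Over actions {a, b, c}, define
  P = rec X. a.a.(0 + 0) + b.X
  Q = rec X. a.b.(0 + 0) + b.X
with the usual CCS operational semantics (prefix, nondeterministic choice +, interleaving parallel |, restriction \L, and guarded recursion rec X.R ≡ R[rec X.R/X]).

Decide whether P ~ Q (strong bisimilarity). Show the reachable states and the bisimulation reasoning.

P ≁ Q

P's transition system — 3 states:
  u0 = rec X. a.a.(0 + 0) + b.X :: =a=> u1, =b=> u0
  u1 = a.(0 + 0) :: =a=> u2
  u2 = 0 + 0 :: (no moves)
Q's transition system — 3 states:
  v0 = rec X. a.b.(0 + 0) + b.X :: =a=> v1, =b=> v0
  v1 = b.(0 + 0) :: =b=> v2
  v2 = 0 + 0 :: (no moves)
Coarsest stable partition (strong bisimilarity classes):
  B0 = {u0}
  B1 = {u1}
  B2 = {u2, v2}
  B3 = {v0}
  B4 = {v1}
u0 ∈ B0, v0 ∈ B3 → different blocks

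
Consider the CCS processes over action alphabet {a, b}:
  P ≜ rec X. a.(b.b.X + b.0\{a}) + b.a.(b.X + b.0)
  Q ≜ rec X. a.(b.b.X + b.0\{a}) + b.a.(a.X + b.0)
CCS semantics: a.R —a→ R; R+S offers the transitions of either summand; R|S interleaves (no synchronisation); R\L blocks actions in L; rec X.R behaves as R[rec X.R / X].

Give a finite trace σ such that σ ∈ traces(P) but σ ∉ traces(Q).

baba

P's transition system — 7 states:
  s0 = rec X. a.(b.b.X + b.0\{a}) + b.a.(b.X + b.0) → -a-> s1, -b-> s2
  s1 = b.b.(rec X. a.(b.b.X + b.0\{a}) + b.a.(b.X + b.0)) + b.0\{a} → -b-> s3, -b-> s4
  s2 = a.(b.(rec X. a.(b.b.X + b.0\{a}) + b.a.(b.X + b.0)) + b.0) → -a-> s5
  s3 = 0\{a} → stopped
  s4 = b.(rec X. a.(b.b.X + b.0\{a}) + b.a.(b.X + b.0)) → -b-> s0
  s5 = b.(rec X. a.(b.b.X + b.0\{a}) + b.a.(b.X + b.0)) + b.0 → -b-> s0, -b-> s6
  s6 = 0 → stopped
Q's transition system — 7 states:
  t0 = rec X. a.(b.b.X + b.0\{a}) + b.a.(a.X + b.0) → -a-> t1, -b-> t2
  t1 = b.b.(rec X. a.(b.b.X + b.0\{a}) + b.a.(a.X + b.0)) + b.0\{a} → -b-> t3, -b-> t4
  t2 = a.(a.(rec X. a.(b.b.X + b.0\{a}) + b.a.(a.X + b.0)) + b.0) → -a-> t5
  t3 = 0\{a} → stopped
  t4 = b.(rec X. a.(b.b.X + b.0\{a}) + b.a.(a.X + b.0)) → -b-> t0
  t5 = a.(rec X. a.(b.b.X + b.0\{a}) + b.a.(a.X + b.0)) + b.0 → -a-> t0, -b-> t6
  t6 = 0 → stopped
Executing baba from P (initial set {s0}):
  step 1 (b): {s2}
  step 2 (a): {s5}
  step 3 (b): {s0, s6}
  step 4 (a): {s1}
  — P admits the full trace.
Executing baba from Q (initial set {t0}):
  step 1 (b): {t2}
  step 2 (a): {t5}
  step 3 (b): {t6}
  step 4 (a): no successor for Q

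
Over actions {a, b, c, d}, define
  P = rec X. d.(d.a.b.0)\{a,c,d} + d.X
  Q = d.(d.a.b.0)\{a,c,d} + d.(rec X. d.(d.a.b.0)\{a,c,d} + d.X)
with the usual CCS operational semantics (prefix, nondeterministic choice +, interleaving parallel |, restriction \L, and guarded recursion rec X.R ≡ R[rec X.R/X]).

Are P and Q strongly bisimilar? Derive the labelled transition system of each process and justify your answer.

Reachable graph of P (2 states):
  u0 = rec X. d.(d.a.b.0)\{a,c,d} + d.X → =d=> u0, =d=> u1
  u1 = (d.a.b.0)\{a,c,d} → (no moves)
Reachable graph of Q (3 states):
  v0 = d.(d.a.b.0)\{a,c,d} + d.(rec X. d.(d.a.b.0)\{a,c,d} + d.X) → =d=> v1, =d=> v2
  v1 = (d.a.b.0)\{a,c,d} → (no moves)
  v2 = rec X. d.(d.a.b.0)\{a,c,d} + d.X → =d=> v1, =d=> v2
Partition-refinement fixed point:
  B0 = {u0, v0, v2}
  B1 = {u1, v1}
u0 ∈ B0, v0 ∈ B0 → same block

bisimilar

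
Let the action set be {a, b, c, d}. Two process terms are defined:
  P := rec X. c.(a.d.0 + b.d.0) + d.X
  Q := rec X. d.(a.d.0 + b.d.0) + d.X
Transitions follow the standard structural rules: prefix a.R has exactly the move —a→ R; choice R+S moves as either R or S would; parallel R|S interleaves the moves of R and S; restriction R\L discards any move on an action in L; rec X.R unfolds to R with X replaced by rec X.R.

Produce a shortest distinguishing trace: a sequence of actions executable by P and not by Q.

LTS(P): 4 reachable states
  s0 = rec X. c.(a.d.0 + b.d.0) + d.X → --c--▸ s1, --d--▸ s0
  s1 = a.d.0 + b.d.0 → --a--▸ s2, --b--▸ s2
  s2 = d.0 → --d--▸ s3
  s3 = 0 → (no moves)
LTS(Q): 4 reachable states
  t0 = rec X. d.(a.d.0 + b.d.0) + d.X → --d--▸ t0, --d--▸ t1
  t1 = a.d.0 + b.d.0 → --a--▸ t2, --b--▸ t2
  t2 = d.0 → --d--▸ t3
  t3 = 0 → (no moves)
Executing c from P (initial set {s0}):
  step 1 (c): {s1}
  P completes σ.
Executing c from Q (initial set {t0}):
  step 1 (c): ∅  — Q cannot continue

c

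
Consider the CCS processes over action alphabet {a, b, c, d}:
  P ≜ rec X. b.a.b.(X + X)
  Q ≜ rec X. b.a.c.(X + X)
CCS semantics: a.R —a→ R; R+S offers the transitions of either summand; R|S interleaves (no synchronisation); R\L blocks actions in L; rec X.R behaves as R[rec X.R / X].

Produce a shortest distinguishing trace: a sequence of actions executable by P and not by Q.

bab

LTS(P): 4 reachable states
  m0 = rec X. b.a.b.(X + X) ⊢ —b→ m1
  m1 = a.b.((rec X. b.a.b.(X + X)) + (rec X. b.a.b.(X + X))) ⊢ —a→ m2
  m2 = b.((rec X. b.a.b.(X + X)) + (rec X. b.a.b.(X + X))) ⊢ —b→ m3
  m3 = (rec X. b.a.b.(X + X)) + (rec X. b.a.b.(X + X)) ⊢ —b→ m1
LTS(Q): 4 reachable states
  n0 = rec X. b.a.c.(X + X) ⊢ —b→ n1
  n1 = a.c.((rec X. b.a.c.(X + X)) + (rec X. b.a.c.(X + X))) ⊢ —a→ n2
  n2 = c.((rec X. b.a.c.(X + X)) + (rec X. b.a.c.(X + X))) ⊢ —c→ n3
  n3 = (rec X. b.a.c.(X + X)) + (rec X. b.a.c.(X + X)) ⊢ —b→ n1
Run σ = ⟨bab⟩ on P: start {m0}
  [1] b ⇒ {m1}
  [2] a ⇒ {m2}
  [3] b ⇒ {m3}
  P completes σ.
Run σ = ⟨bab⟩ on Q: start {n0}
  [1] b ⇒ {n1}
  [2] a ⇒ {n2}
  [3] b ⇒ ∅ (Q stuck)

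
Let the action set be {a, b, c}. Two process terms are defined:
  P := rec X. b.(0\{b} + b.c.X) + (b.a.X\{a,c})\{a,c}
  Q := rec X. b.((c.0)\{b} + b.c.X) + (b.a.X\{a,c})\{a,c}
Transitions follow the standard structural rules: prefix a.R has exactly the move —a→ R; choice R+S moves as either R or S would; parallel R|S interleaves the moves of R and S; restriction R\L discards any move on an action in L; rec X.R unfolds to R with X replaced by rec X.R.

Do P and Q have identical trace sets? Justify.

NO — witness ⟨bc⟩

P's transition system — 4 states:
  u0 = rec X. b.(0\{b} + b.c.X) + (b.a.X\{a,c})\{a,c} → -b-> u1, -b-> u2
  u1 = (a.(rec X. b.(0\{b} + b.c.X) + (b.a.X\{a,c})\{a,c})\{a,c})\{a,c} → ∅
  u2 = 0\{b} + b.c.(rec X. b.(0\{b} + b.c.X) + (b.a.X\{a,c})\{a,c}) → -b-> u3
  u3 = c.(rec X. b.(0\{b} + b.c.X) + (b.a.X\{a,c})\{a,c}) → -c-> u0
Q's transition system — 5 states:
  v0 = rec X. b.((c.0)\{b} + b.c.X) + (b.a.X\{a,c})\{a,c} → -b-> v1, -b-> v2
  v1 = (a.(rec X. b.((c.0)\{b} + b.c.X) + (b.a.X\{a,c})\{a,c})\{a,c})\{a,c} → ∅
  v2 = (c.0)\{b} + b.c.(rec X. b.((c.0)\{b} + b.c.X) + (b.a.X\{a,c})\{a,c}) → -b-> v3, -c-> v4
  v3 = c.(rec X. b.((c.0)\{b} + b.c.X) + (b.a.X\{a,c})\{a,c}) → -c-> v0
  v4 = 0\{b} → ∅
Run σ = ⟨bc⟩ on Q: start {v0}
  after b @ step 1: {v1, v2}
  after c @ step 2: {v4}
  — Q admits the full trace.
Run σ = ⟨bc⟩ on P: start {u0}
  after b @ step 1: {u1, u2}
  after c @ step 2: ∅  — P cannot continue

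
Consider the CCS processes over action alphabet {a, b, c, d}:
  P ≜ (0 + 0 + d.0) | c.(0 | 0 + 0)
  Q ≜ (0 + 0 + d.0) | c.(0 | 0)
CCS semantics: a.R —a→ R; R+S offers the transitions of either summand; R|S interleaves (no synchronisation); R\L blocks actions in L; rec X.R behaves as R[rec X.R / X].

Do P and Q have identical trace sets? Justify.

trace-equivalent

P's transition system — 4 states:
  s0 = (0 + 0 + d.0) | c.(0 | 0 + 0) :: —c→ s1, —d→ s2
  s1 = (0 + 0 + d.0) | (0 | 0 + 0) :: —d→ s3
  s2 = 0 | c.(0 | 0 + 0) :: —c→ s3
  s3 = 0 | (0 | 0 + 0) :: ·
Q's transition system — 4 states:
  t0 = (0 + 0 + d.0) | c.(0 | 0) :: —c→ t1, —d→ t2
  t1 = (0 + 0 + d.0) | (0 | 0) :: —d→ t3
  t2 = 0 | c.(0 | 0) :: —c→ t3
  t3 = 0 | (0 | 0) :: ·
Coarsest stable partition (strong bisimilarity classes):
  B0 = {s0, t0}
  B1 = {s1, t1}
  B2 = {s3, t3}
  B3 = {s2, t2}
s0 ∈ B0, t0 ∈ B0 → same block
Bisimilar ⇒ trace-equivalent.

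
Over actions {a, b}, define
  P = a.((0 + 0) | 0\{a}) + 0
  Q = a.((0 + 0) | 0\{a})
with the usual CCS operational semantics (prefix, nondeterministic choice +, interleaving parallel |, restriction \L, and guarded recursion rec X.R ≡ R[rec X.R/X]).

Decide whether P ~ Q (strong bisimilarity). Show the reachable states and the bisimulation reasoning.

bisimilar

P's transition system — 2 states:
  m0 = a.((0 + 0) | 0\{a}) + 0 :: =a=> m1
  m1 = (0 + 0) | 0\{a} :: ·
Q's transition system — 2 states:
  n0 = a.((0 + 0) | 0\{a}) :: =a=> n1
  n1 = (0 + 0) | 0\{a} :: ·
Partition-refinement fixed point:
  B0 = {m0, n0}
  B1 = {m1, n1}
m0 ∈ B0, n0 ∈ B0 → same block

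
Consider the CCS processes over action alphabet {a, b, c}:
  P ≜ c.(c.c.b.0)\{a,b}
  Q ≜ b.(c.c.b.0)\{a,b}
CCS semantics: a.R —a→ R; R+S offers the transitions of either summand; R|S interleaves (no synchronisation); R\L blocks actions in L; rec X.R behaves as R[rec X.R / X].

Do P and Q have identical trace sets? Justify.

P's transition system — 4 states:
  u0 = c.(c.c.b.0)\{a,b} has moves ··c··> u1
  u1 = (c.c.b.0)\{a,b} has moves ··c··> u2
  u2 = (c.b.0)\{a,b} has moves ··c··> u3
  u3 = (b.0)\{a,b} has moves ·
Q's transition system — 4 states:
  v0 = b.(c.c.b.0)\{a,b} has moves ··b··> v1
  v1 = (c.c.b.0)\{a,b} has moves ··c··> v2
  v2 = (c.b.0)\{a,b} has moves ··c··> v3
  v3 = (b.0)\{a,b} has moves ·
Trace ⟨c⟩ through P, begin at {u0}:
  step 1 (c): {u1}
  ✓ P
Trace ⟨c⟩ through Q, begin at {v0}:
  step 1 (c): no successor for Q

traces(P) ≠ traces(Q) — witness ⟨c⟩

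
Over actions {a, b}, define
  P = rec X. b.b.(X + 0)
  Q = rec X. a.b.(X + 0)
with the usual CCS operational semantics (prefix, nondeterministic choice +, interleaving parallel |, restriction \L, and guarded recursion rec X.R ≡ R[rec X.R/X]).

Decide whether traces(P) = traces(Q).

traces(P) ≠ traces(Q) — witness ⟨b⟩

Reachable graph of P (3 states):
  m0 = rec X. b.b.(X + 0) has moves -b-> m1
  m1 = b.((rec X. b.b.(X + 0)) + 0) has moves -b-> m2
  m2 = (rec X. b.b.(X + 0)) + 0 has moves -b-> m1
Reachable graph of Q (3 states):
  n0 = rec X. a.b.(X + 0) has moves -a-> n1
  n1 = b.((rec X. a.b.(X + 0)) + 0) has moves -b-> n2
  n2 = (rec X. a.b.(X + 0)) + 0 has moves -a-> n1
Executing b from P (initial set {m0}):
  after b @ step 1: {m1}
  ✓ P
Executing b from Q (initial set {n0}):
  after b @ step 1: no successor for Q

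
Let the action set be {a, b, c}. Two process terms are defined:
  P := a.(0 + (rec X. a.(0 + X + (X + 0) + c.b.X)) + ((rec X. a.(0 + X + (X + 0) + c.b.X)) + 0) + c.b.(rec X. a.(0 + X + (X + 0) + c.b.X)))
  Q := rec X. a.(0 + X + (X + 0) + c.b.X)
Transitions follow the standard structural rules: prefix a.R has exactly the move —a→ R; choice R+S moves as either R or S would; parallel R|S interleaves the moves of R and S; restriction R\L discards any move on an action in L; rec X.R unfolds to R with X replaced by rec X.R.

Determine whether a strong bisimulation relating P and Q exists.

P's transition system — 4 states:
  m0 = a.(0 + (rec X. a.(0 + X + (X + 0) + c.b.X)) + ((rec X. a.(0 + X + (X + 0) + c.b.X)) + 0) + c.b.(rec X. a.(0 + X + (X + 0) + c.b.X))) ⊢ =a=> m1
  m1 = 0 + (rec X. a.(0 + X + (X + 0) + c.b.X)) + ((rec X. a.(0 + X + (X + 0) + c.b.X)) + 0) + c.b.(rec X. a.(0 + X + (X + 0) + c.b.X)) ⊢ =a=> m1, =c=> m2
  m2 = b.(rec X. a.(0 + X + (X + 0) + c.b.X)) ⊢ =b=> m3
  m3 = rec X. a.(0 + X + (X + 0) + c.b.X) ⊢ =a=> m1
Q's transition system — 3 states:
  n0 = rec X. a.(0 + X + (X + 0) + c.b.X) ⊢ =a=> n1
  n1 = 0 + (rec X. a.(0 + X + (X + 0) + c.b.X)) + ((rec X. a.(0 + X + (X + 0) + c.b.X)) + 0) + c.b.(rec X. a.(0 + X + (X + 0) + c.b.X)) ⊢ =a=> n1, =c=> n2
  n2 = b.(rec X. a.(0 + X + (X + 0) + c.b.X)) ⊢ =b=> n0
Partition-refinement fixed point:
  B0 = {m0, m3, n0}
  B1 = {m1, n1}
  B2 = {m2, n2}
m0 ∈ B0, n0 ∈ B0 → same block

bisimilar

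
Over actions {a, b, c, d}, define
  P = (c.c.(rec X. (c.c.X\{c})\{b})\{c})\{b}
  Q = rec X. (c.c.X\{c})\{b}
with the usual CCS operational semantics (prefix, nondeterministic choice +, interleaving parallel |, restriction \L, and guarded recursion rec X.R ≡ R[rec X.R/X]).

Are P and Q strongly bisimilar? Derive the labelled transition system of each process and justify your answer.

P's transition system — 3 states:
  m0 = (c.c.(rec X. (c.c.X\{c})\{b})\{c})\{b} | =c=> m1
  m1 = (c.(rec X. (c.c.X\{c})\{b})\{c})\{b} | =c=> m2
  m2 = (rec X. (c.c.X\{c})\{b})\{c}\{b} | (no moves)
Q's transition system — 3 states:
  n0 = rec X. (c.c.X\{c})\{b} | =c=> n1
  n1 = (c.(rec X. (c.c.X\{c})\{b})\{c})\{b} | =c=> n2
  n2 = (rec X. (c.c.X\{c})\{b})\{c}\{b} | (no moves)
Bisimilarity quotient blocks:
  B0 = {m0, n0}
  B1 = {m1, n1}
  B2 = {m2, n2}
m0 ∈ B0, n0 ∈ B0 → same block

YES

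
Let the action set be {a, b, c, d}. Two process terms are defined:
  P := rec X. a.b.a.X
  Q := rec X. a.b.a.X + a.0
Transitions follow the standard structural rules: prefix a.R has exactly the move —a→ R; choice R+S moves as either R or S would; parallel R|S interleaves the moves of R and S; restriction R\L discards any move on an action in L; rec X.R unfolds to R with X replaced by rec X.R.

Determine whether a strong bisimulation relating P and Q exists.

not bisimilar

LTS(P): 3 reachable states
  s0 = rec X. a.b.a.X → --a--▸ s1
  s1 = b.a.(rec X. a.b.a.X) → --b--▸ s2
  s2 = a.(rec X. a.b.a.X) → --a--▸ s0
LTS(Q): 4 reachable states
  t0 = rec X. a.b.a.X + a.0 → --a--▸ t1, --a--▸ t2
  t1 = 0 → (no moves)
  t2 = b.a.(rec X. a.b.a.X + a.0) → --b--▸ t3
  t3 = a.(rec X. a.b.a.X + a.0) → --a--▸ t0
Partition-refinement fixed point:
  B0 = {s0}
  B1 = {s1}
  B2 = {s2}
  B3 = {t0}
  B4 = {t1}
  B5 = {t2}
  B6 = {t3}
s0 ∈ B0, t0 ∈ B3 → different blocks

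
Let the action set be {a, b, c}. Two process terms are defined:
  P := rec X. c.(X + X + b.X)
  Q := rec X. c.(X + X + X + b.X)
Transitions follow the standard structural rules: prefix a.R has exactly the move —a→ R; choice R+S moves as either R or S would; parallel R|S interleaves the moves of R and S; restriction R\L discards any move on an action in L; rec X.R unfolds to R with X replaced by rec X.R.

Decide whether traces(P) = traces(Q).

Reachable graph of P (2 states):
  u0 = rec X. c.(X + X + b.X) | -c-> u1
  u1 = (rec X. c.(X + X + b.X)) + (rec X. c.(X + X + b.X)) + b.(rec X. c.(X + X + b.X)) | -b-> u0, -c-> u1
Reachable graph of Q (2 states):
  v0 = rec X. c.(X + X + X + b.X) | -c-> v1
  v1 = (rec X. c.(X + X + X + b.X)) + (rec X. c.(X + X + X + b.X)) + (rec X. c.(X + X + X + b.X)) + b.(rec X. c.(X + X + X + b.X)) | -b-> v0, -c-> v1
Bisimilarity quotient blocks:
  B0 = {u0, v0}
  B1 = {u1, v1}
u0 ∈ B0, v0 ∈ B0 → same block
Bisimilar ⇒ trace-equivalent.

trace-equivalent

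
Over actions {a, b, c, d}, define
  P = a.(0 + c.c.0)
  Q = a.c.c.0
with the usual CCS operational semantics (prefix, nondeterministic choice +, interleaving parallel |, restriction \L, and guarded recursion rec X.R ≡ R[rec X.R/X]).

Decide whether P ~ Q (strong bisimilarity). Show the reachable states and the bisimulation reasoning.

YES

P's transition system — 4 states:
  m0 = a.(0 + c.c.0) ⊢ ··a··> m1
  m1 = 0 + c.c.0 ⊢ ··c··> m2
  m2 = c.0 ⊢ ··c··> m3
  m3 = 0 ⊢ deadlocked
Q's transition system — 4 states:
  n0 = a.c.c.0 ⊢ ··a··> n1
  n1 = c.c.0 ⊢ ··c··> n2
  n2 = c.0 ⊢ ··c··> n3
  n3 = 0 ⊢ deadlocked
Coarsest stable partition (strong bisimilarity classes):
  B0 = {m0, n0}
  B1 = {m1, n1}
  B2 = {m2, n2}
  B3 = {m3, n3}
m0 ∈ B0, n0 ∈ B0 → same block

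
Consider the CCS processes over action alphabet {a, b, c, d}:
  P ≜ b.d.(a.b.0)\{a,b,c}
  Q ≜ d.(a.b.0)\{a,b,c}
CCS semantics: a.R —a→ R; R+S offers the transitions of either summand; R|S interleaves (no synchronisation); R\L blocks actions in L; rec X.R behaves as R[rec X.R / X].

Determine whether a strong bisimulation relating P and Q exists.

P's transition system — 3 states:
  u0 = b.d.(a.b.0)\{a,b,c} | --b--▸ u1
  u1 = d.(a.b.0)\{a,b,c} | --d--▸ u2
  u2 = (a.b.0)\{a,b,c} | stopped
Q's transition system — 2 states:
  v0 = d.(a.b.0)\{a,b,c} | --d--▸ v1
  v1 = (a.b.0)\{a,b,c} | stopped
Partition-refinement fixed point:
  B0 = {u0}
  B1 = {u1, v0}
  B2 = {u2, v1}
u0 ∈ B0, v0 ∈ B1 → different blocks

not bisimilar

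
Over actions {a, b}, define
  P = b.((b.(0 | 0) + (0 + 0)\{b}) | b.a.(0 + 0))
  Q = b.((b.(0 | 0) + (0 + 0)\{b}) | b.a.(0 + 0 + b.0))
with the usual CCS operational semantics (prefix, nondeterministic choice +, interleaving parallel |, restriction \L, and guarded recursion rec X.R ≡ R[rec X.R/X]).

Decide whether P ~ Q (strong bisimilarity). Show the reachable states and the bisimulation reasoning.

LTS(P): 7 reachable states
  p0 = b.((b.(0 | 0) + (0 + 0)\{b}) | b.a.(0 + 0)) | —b→ p1
  p1 = (b.(0 | 0) + (0 + 0)\{b}) | b.a.(0 + 0) | —b→ p2, —b→ p3
  p2 = (b.(0 | 0) + (0 + 0)\{b}) | a.(0 + 0) | —a→ p4, —b→ p5
  p3 = 0 | 0 | b.a.(0 + 0) | —b→ p5
  p4 = (b.(0 | 0) + (0 + 0)\{b}) | (0 + 0) | —b→ p6
  p5 = 0 | 0 | a.(0 + 0) | —a→ p6
  p6 = 0 | 0 | (0 + 0) | stopped
LTS(Q): 9 reachable states
  q0 = b.((b.(0 | 0) + (0 + 0)\{b}) | b.a.(0 + 0 + b.0)) | —b→ q1
  q1 = (b.(0 | 0) + (0 + 0)\{b}) | b.a.(0 + 0 + b.0) | —b→ q2, —b→ q3
  q2 = (b.(0 | 0) + (0 + 0)\{b}) | a.(0 + 0 + b.0) | —a→ q4, —b→ q5
  q3 = 0 | 0 | b.a.(0 + 0 + b.0) | —b→ q5
  q4 = (b.(0 | 0) + (0 + 0)\{b}) | (0 + 0 + b.0) | —b→ q6, —b→ q7
  q5 = 0 | 0 | a.(0 + 0 + b.0) | —a→ q7
  q6 = (b.(0 | 0) + (0 + 0)\{b}) | 0 | —b→ q8
  q7 = 0 | 0 | (0 + 0 + b.0) | —b→ q8
  q8 = 0 | 0 | 0 | stopped
Partition-refinement fixed point:
  B0 = {p0}
  B1 = {p1}
  B2 = {p2}
  B3 = {p5}
  B4 = {p6, q8}
  B5 = {p4, q6, q7}
  B6 = {p3}
  B7 = {q0}
  B8 = {q1}
  B9 = {q3}
  B10 = {q5}
  B11 = {q2}
  B12 = {q4}
p0 ∈ B0, q0 ∈ B7 → different blocks

NO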